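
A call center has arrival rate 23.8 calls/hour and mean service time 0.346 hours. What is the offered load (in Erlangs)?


Offered load a = lambda * E[S] = 23.8 * 0.346 = 8.23 Erlangs

8.23 Erlangs


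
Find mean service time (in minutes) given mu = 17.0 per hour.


Mean service time = 60/mu = 60/17.0 = 3.53 minutes

3.53 minutes


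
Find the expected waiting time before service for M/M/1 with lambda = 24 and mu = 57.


rho = 24/57; Wq = rho/(mu - lambda) = 0.0128 hours

0.0128 hours


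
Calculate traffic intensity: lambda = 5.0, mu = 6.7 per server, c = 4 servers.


rho = lambda / (c * mu) = 5.0 / (4 * 6.7) = 0.1866

0.1866


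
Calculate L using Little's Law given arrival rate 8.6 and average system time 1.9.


L = lambda * W = 8.6 * 1.9 = 16.34

16.34


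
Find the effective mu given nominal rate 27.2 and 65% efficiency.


Effective rate = mu * efficiency = 27.2 * 0.65 = 17.68 per hour

17.68 per hour


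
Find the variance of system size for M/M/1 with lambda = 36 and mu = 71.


rho = 36/71; Var(N) = rho/(1-rho)^2 = 2.09

2.09


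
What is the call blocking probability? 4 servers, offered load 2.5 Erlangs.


B(N,A) = (A^N/N!) / sum(A^k/k!, k=0..N) with N=4, A=2.5 = 0.1499

0.1499


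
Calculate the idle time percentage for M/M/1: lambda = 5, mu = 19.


Idle fraction = (1 - rho) * 100 = (1 - 5/19) * 100 = 73.7%

73.7%


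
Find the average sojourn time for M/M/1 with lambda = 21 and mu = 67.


W = 1/(mu - lambda) = 1/(67 - 21) = 0.0217 hours

0.0217 hours


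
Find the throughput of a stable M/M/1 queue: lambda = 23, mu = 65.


For a stable queue (lambda < mu), throughput = lambda = 23 per hour

23 per hour


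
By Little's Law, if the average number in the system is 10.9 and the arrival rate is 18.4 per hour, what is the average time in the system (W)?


W = L / lambda = 10.9 / 18.4 = 0.5924 hours

0.5924 hours


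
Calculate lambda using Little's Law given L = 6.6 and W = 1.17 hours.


lambda = L / W = 6.6 / 1.17 = 5.64 per hour

5.64 per hour


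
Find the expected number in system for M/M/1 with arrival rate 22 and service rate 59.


rho = 22/59; L = rho/(1-rho) = 0.59

0.59


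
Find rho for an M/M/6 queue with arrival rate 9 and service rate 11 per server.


rho = lambda/(c*mu) = 9/(6*11) = 0.1364

0.1364


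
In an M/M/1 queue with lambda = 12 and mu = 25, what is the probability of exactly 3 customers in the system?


rho = 12/25; P(n) = (1-rho)*rho^n = (1-12/25)*(12/25)^3 = 0.0575

0.0575


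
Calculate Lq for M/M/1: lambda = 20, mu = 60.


rho = 20/60; Lq = rho^2/(1-rho) = 0.17

0.17


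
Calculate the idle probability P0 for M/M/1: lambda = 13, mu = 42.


P0 = 1 - rho = 1 - 13/42 = 0.6905

0.6905


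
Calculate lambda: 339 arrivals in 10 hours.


lambda = total arrivals / time = 339 / 10 = 33.9 per hour

33.9 per hour


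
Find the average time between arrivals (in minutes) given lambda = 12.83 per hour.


Mean interarrival time = 60/lambda = 60/12.83 = 4.68 minutes

4.68 minutes


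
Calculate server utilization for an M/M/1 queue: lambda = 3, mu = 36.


rho = lambda/mu = 3/36 = 0.0833

0.0833


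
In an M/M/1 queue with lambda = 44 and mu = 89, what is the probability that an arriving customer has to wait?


P(wait) = rho = lambda/mu = 44/89 = 0.4944

0.4944


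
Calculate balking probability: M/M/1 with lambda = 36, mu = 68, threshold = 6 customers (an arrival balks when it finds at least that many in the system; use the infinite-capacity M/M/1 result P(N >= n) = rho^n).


P(N >= 6) = rho^6 = (36/68)^6 = 0.022

0.022


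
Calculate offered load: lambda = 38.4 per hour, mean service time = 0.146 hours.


Offered load a = lambda * E[S] = 38.4 * 0.146 = 5.61 Erlangs

5.61 Erlangs


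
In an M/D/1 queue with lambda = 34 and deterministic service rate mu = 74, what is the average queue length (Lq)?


M/D/1: Lq = rho^2 / (2*(1-rho)) where rho = 34/74; Lq = 0.2

0.2


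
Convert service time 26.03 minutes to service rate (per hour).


mu = 60 / avg_service_time = 60 / 26.03 = 2.31 per hour

2.31 per hour


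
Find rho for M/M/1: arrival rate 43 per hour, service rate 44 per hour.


rho = lambda/mu = 43/44 = 0.9773

0.9773


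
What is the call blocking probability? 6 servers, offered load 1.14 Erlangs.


B(N,A) = (A^N/N!) / sum(A^k/k!, k=0..N) with N=6, A=1.14 = 0.001

0.001


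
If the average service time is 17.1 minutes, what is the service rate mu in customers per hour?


mu = 60 / avg_service_time = 60 / 17.1 = 3.51 per hour

3.51 per hour


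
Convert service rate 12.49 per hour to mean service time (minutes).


Mean service time = 60/mu = 60/12.49 = 4.8 minutes

4.8 minutes


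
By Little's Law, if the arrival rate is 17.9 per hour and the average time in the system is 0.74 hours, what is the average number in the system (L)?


L = lambda * W = 17.9 * 0.74 = 13.25

13.25


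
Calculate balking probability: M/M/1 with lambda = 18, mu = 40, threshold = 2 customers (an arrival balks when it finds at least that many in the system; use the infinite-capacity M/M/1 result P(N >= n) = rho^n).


P(N >= 2) = rho^2 = (18/40)^2 = 0.2025

0.2025


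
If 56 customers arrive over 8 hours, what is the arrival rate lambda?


lambda = total arrivals / time = 56 / 8 = 7.0 per hour

7.0 per hour


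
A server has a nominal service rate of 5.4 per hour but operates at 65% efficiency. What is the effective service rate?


Effective rate = mu * efficiency = 5.4 * 0.65 = 3.51 per hour

3.51 per hour


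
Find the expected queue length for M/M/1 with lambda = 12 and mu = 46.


rho = 12/46; Lq = rho^2/(1-rho) = 0.09

0.09


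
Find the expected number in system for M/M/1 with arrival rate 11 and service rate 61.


rho = 11/61; L = rho/(1-rho) = 0.22

0.22


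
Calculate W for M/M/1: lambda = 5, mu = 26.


W = 1/(mu - lambda) = 1/(26 - 5) = 0.0476 hours

0.0476 hours


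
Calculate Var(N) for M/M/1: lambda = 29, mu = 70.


rho = 29/70; Var(N) = rho/(1-rho)^2 = 1.21

1.21


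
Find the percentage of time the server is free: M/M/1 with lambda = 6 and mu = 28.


Idle fraction = (1 - rho) * 100 = (1 - 6/28) * 100 = 78.6%

78.6%


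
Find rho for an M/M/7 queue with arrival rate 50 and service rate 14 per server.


rho = lambda/(c*mu) = 50/(7*14) = 0.5102

0.5102


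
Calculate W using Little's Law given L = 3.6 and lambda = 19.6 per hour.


W = L / lambda = 3.6 / 19.6 = 0.1837 hours

0.1837 hours


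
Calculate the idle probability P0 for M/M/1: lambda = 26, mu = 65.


P0 = 1 - rho = 1 - 26/65 = 0.6

0.6


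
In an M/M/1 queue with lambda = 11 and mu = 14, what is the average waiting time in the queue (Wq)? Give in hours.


rho = 11/14; Wq = rho/(mu - lambda) = 0.2619 hours

0.2619 hours


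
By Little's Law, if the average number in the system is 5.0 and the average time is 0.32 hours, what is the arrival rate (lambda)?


lambda = L / W = 5.0 / 0.32 = 15.63 per hour

15.63 per hour


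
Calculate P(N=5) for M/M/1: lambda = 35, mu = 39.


rho = 35/39; P(n) = (1-rho)*rho^n = (1-35/39)*(35/39)^5 = 0.0597

0.0597


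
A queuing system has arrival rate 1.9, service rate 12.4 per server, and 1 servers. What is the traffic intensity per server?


rho = lambda / (c * mu) = 1.9 / (1 * 12.4) = 0.1532

0.1532


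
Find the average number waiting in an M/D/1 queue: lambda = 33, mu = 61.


M/D/1: Lq = rho^2 / (2*(1-rho)) where rho = 33/61; Lq = 0.32

0.32


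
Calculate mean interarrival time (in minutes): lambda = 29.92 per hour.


Mean interarrival time = 60/lambda = 60/29.92 = 2.01 minutes

2.01 minutes


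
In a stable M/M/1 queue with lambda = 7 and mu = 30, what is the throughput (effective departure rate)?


For a stable queue (lambda < mu), throughput = lambda = 7 per hour

7 per hour


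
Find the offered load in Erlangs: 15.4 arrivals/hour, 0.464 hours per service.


Offered load a = lambda * E[S] = 15.4 * 0.464 = 7.15 Erlangs

7.15 Erlangs


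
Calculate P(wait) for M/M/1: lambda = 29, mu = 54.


P(wait) = rho = lambda/mu = 29/54 = 0.537

0.537


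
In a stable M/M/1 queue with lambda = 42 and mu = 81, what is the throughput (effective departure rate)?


For a stable queue (lambda < mu), throughput = lambda = 42 per hour

42 per hour


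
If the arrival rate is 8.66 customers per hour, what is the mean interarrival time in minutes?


Mean interarrival time = 60/lambda = 60/8.66 = 6.93 minutes

6.93 minutes


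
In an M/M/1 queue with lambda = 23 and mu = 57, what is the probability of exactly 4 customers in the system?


rho = 23/57; P(n) = (1-rho)*rho^n = (1-23/57)*(23/57)^4 = 0.0158

0.0158


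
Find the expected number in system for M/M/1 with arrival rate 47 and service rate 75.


rho = 47/75; L = rho/(1-rho) = 1.68

1.68


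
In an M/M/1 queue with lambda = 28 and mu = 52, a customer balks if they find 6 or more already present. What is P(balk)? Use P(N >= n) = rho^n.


P(N >= 6) = rho^6 = (28/52)^6 = 0.0244

0.0244


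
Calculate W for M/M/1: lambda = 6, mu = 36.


W = 1/(mu - lambda) = 1/(36 - 6) = 0.0333 hours

0.0333 hours


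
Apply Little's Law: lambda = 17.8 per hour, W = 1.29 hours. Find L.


L = lambda * W = 17.8 * 1.29 = 22.96

22.96


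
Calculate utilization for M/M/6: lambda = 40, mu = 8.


rho = lambda/(c*mu) = 40/(6*8) = 0.8333

0.8333


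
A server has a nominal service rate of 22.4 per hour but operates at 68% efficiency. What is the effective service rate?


Effective rate = mu * efficiency = 22.4 * 0.68 = 15.23 per hour

15.23 per hour


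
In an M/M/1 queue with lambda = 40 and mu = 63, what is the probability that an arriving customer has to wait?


P(wait) = rho = lambda/mu = 40/63 = 0.6349

0.6349


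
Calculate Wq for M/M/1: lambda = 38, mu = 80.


rho = 38/80; Wq = rho/(mu - lambda) = 0.0113 hours

0.0113 hours


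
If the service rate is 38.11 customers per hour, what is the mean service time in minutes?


Mean service time = 60/mu = 60/38.11 = 1.57 minutes

1.57 minutes


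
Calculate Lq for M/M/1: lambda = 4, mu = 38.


rho = 4/38; Lq = rho^2/(1-rho) = 0.01

0.01


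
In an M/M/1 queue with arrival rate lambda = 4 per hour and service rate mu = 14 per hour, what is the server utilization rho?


rho = lambda/mu = 4/14 = 0.2857

0.2857


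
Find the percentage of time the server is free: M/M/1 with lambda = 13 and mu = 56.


Idle fraction = (1 - rho) * 100 = (1 - 13/56) * 100 = 76.8%

76.8%


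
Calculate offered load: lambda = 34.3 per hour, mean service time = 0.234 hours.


Offered load a = lambda * E[S] = 34.3 * 0.234 = 8.03 Erlangs

8.03 Erlangs


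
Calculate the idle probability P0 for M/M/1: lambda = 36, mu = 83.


P0 = 1 - rho = 1 - 36/83 = 0.5663

0.5663


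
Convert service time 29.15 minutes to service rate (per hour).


mu = 60 / avg_service_time = 60 / 29.15 = 2.06 per hour

2.06 per hour


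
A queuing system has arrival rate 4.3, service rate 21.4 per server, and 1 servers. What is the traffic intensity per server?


rho = lambda / (c * mu) = 4.3 / (1 * 21.4) = 0.2009

0.2009


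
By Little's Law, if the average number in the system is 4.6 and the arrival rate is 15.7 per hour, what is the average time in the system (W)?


W = L / lambda = 4.6 / 15.7 = 0.293 hours

0.293 hours


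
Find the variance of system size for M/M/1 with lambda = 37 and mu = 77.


rho = 37/77; Var(N) = rho/(1-rho)^2 = 1.78

1.78


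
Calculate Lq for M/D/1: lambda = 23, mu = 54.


M/D/1: Lq = rho^2 / (2*(1-rho)) where rho = 23/54; Lq = 0.16

0.16


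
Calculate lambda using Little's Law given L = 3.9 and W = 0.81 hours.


lambda = L / W = 3.9 / 0.81 = 4.81 per hour

4.81 per hour


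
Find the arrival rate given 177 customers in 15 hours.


lambda = total arrivals / time = 177 / 15 = 11.8 per hour

11.8 per hour


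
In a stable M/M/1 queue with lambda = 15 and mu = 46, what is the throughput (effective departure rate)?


For a stable queue (lambda < mu), throughput = lambda = 15 per hour

15 per hour


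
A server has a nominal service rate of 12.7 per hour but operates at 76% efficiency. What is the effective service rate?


Effective rate = mu * efficiency = 12.7 * 0.76 = 9.65 per hour

9.65 per hour


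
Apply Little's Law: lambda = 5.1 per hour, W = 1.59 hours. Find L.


L = lambda * W = 5.1 * 1.59 = 8.11

8.11


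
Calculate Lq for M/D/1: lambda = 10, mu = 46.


M/D/1: Lq = rho^2 / (2*(1-rho)) where rho = 10/46; Lq = 0.03

0.03


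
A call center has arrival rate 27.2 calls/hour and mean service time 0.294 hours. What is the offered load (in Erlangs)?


Offered load a = lambda * E[S] = 27.2 * 0.294 = 8.0 Erlangs

8.0 Erlangs


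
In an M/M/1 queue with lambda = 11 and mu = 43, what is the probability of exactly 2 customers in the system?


rho = 11/43; P(n) = (1-rho)*rho^n = (1-11/43)*(11/43)^2 = 0.0487

0.0487


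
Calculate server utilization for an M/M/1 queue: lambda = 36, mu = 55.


rho = lambda/mu = 36/55 = 0.6545

0.6545


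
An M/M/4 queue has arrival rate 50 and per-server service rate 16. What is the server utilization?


rho = lambda/(c*mu) = 50/(4*16) = 0.7813

0.7813


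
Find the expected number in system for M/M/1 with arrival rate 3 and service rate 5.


rho = 3/5; L = rho/(1-rho) = 1.5

1.5


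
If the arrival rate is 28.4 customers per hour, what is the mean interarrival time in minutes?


Mean interarrival time = 60/lambda = 60/28.4 = 2.11 minutes

2.11 minutes


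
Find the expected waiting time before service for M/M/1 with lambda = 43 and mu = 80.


rho = 43/80; Wq = rho/(mu - lambda) = 0.0145 hours

0.0145 hours


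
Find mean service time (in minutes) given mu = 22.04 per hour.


Mean service time = 60/mu = 60/22.04 = 2.72 minutes

2.72 minutes


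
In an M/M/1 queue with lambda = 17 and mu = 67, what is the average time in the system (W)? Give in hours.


W = 1/(mu - lambda) = 1/(67 - 17) = 0.02 hours

0.02 hours


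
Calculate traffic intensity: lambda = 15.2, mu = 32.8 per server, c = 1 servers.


rho = lambda / (c * mu) = 15.2 / (1 * 32.8) = 0.4634

0.4634


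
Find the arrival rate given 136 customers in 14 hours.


lambda = total arrivals / time = 136 / 14 = 9.71 per hour

9.71 per hour


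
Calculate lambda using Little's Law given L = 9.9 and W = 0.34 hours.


lambda = L / W = 9.9 / 0.34 = 29.12 per hour

29.12 per hour


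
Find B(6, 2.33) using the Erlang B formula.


B(N,A) = (A^N/N!) / sum(A^k/k!, k=0..N) with N=6, A=2.33 = 0.0218

0.0218


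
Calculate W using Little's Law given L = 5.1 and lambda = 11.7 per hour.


W = L / lambda = 5.1 / 11.7 = 0.4359 hours

0.4359 hours


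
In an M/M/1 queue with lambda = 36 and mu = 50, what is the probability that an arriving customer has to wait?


P(wait) = rho = lambda/mu = 36/50 = 0.72

0.72


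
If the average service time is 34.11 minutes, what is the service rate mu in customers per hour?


mu = 60 / avg_service_time = 60 / 34.11 = 1.76 per hour

1.76 per hour


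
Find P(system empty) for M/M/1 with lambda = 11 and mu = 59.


P0 = 1 - rho = 1 - 11/59 = 0.8136

0.8136


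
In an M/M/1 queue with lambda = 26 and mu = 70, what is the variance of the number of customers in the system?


rho = 26/70; Var(N) = rho/(1-rho)^2 = 0.94

0.94


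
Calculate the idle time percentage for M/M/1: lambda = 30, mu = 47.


Idle fraction = (1 - rho) * 100 = (1 - 30/47) * 100 = 36.2%

36.2%


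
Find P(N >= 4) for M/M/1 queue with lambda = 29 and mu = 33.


P(N >= 4) = rho^4 = (29/33)^4 = 0.5964

0.5964


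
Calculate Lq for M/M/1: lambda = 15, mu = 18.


rho = 15/18; Lq = rho^2/(1-rho) = 4.17

4.17


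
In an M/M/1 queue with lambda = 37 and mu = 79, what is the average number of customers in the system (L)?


rho = 37/79; L = rho/(1-rho) = 0.88

0.88


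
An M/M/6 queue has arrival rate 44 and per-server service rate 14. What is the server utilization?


rho = lambda/(c*mu) = 44/(6*14) = 0.5238

0.5238


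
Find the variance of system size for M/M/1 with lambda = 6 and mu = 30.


rho = 6/30; Var(N) = rho/(1-rho)^2 = 0.31

0.31


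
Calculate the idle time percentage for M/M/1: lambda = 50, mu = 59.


Idle fraction = (1 - rho) * 100 = (1 - 50/59) * 100 = 15.3%

15.3%


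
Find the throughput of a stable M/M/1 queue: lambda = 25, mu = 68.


For a stable queue (lambda < mu), throughput = lambda = 25 per hour

25 per hour


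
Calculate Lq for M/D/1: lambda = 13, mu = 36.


M/D/1: Lq = rho^2 / (2*(1-rho)) where rho = 13/36; Lq = 0.1

0.1


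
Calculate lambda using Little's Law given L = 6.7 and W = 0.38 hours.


lambda = L / W = 6.7 / 0.38 = 17.63 per hour

17.63 per hour


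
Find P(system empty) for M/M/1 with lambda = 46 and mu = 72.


P0 = 1 - rho = 1 - 46/72 = 0.3611

0.3611


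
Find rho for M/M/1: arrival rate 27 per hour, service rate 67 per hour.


rho = lambda/mu = 27/67 = 0.403

0.403


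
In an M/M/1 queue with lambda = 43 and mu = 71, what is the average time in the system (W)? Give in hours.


W = 1/(mu - lambda) = 1/(71 - 43) = 0.0357 hours

0.0357 hours


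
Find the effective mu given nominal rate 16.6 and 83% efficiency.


Effective rate = mu * efficiency = 16.6 * 0.83 = 13.78 per hour

13.78 per hour


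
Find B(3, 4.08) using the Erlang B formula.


B(N,A) = (A^N/N!) / sum(A^k/k!, k=0..N) with N=3, A=4.08 = 0.4579

0.4579


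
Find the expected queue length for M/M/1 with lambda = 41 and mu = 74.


rho = 41/74; Lq = rho^2/(1-rho) = 0.69

0.69


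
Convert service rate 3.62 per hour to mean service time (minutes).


Mean service time = 60/mu = 60/3.62 = 16.57 minutes

16.57 minutes


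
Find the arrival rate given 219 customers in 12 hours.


lambda = total arrivals / time = 219 / 12 = 18.25 per hour

18.25 per hour


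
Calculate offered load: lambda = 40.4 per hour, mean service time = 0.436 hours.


Offered load a = lambda * E[S] = 40.4 * 0.436 = 17.61 Erlangs

17.61 Erlangs


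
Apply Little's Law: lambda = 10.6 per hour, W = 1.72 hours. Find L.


L = lambda * W = 10.6 * 1.72 = 18.23

18.23


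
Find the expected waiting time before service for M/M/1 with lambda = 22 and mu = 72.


rho = 22/72; Wq = rho/(mu - lambda) = 0.0061 hours

0.0061 hours


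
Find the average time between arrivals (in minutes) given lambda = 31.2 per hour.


Mean interarrival time = 60/lambda = 60/31.2 = 1.92 minutes

1.92 minutes


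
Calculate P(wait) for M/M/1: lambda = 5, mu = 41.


P(wait) = rho = lambda/mu = 5/41 = 0.122

0.122


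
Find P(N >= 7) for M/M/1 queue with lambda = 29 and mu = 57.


P(N >= 7) = rho^7 = (29/57)^7 = 0.0088

0.0088


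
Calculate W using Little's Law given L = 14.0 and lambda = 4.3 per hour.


W = L / lambda = 14.0 / 4.3 = 3.2558 hours

3.2558 hours


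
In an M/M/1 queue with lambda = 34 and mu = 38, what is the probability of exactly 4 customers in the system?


rho = 34/38; P(n) = (1-rho)*rho^n = (1-34/38)*(34/38)^4 = 0.0675

0.0675


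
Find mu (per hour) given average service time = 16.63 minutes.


mu = 60 / avg_service_time = 60 / 16.63 = 3.61 per hour

3.61 per hour


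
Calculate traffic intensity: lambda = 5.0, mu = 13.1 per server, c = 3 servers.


rho = lambda / (c * mu) = 5.0 / (3 * 13.1) = 0.1272

0.1272


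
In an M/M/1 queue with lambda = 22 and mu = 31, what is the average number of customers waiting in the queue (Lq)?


rho = 22/31; Lq = rho^2/(1-rho) = 1.73

1.73


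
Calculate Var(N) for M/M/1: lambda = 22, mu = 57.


rho = 22/57; Var(N) = rho/(1-rho)^2 = 1.02

1.02


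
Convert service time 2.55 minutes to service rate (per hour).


mu = 60 / avg_service_time = 60 / 2.55 = 23.53 per hour

23.53 per hour


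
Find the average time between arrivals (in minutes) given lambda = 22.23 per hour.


Mean interarrival time = 60/lambda = 60/22.23 = 2.7 minutes

2.7 minutes


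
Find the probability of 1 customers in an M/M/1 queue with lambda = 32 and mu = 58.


rho = 32/58; P(n) = (1-rho)*rho^n = (1-32/58)*(32/58)^1 = 0.2473

0.2473


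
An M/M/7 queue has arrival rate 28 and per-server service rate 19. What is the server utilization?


rho = lambda/(c*mu) = 28/(7*19) = 0.2105

0.2105


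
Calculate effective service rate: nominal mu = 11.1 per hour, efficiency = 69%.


Effective rate = mu * efficiency = 11.1 * 0.69 = 7.66 per hour

7.66 per hour


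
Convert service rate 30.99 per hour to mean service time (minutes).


Mean service time = 60/mu = 60/30.99 = 1.94 minutes

1.94 minutes


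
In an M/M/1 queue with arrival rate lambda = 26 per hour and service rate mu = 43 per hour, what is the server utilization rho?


rho = lambda/mu = 26/43 = 0.6047

0.6047


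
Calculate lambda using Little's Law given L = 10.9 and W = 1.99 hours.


lambda = L / W = 10.9 / 1.99 = 5.48 per hour

5.48 per hour


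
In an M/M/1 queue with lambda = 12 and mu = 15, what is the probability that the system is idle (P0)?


P0 = 1 - rho = 1 - 12/15 = 0.2

0.2


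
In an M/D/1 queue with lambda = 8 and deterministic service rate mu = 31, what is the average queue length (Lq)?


M/D/1: Lq = rho^2 / (2*(1-rho)) where rho = 8/31; Lq = 0.04

0.04


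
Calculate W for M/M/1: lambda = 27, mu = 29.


W = 1/(mu - lambda) = 1/(29 - 27) = 0.5 hours

0.5 hours


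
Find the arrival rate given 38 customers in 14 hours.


lambda = total arrivals / time = 38 / 14 = 2.71 per hour

2.71 per hour


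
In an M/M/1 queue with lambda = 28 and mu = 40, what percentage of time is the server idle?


Idle fraction = (1 - rho) * 100 = (1 - 28/40) * 100 = 30.0%

30.0%


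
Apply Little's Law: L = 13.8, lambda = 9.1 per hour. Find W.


W = L / lambda = 13.8 / 9.1 = 1.5165 hours

1.5165 hours


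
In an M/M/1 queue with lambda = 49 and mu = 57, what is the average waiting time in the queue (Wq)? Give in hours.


rho = 49/57; Wq = rho/(mu - lambda) = 0.1075 hours

0.1075 hours


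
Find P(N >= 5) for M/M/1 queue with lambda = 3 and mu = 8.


P(N >= 5) = rho^5 = (3/8)^5 = 0.0074

0.0074


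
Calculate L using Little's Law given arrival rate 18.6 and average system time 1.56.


L = lambda * W = 18.6 * 1.56 = 29.02

29.02


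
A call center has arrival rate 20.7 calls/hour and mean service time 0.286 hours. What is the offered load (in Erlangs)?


Offered load a = lambda * E[S] = 20.7 * 0.286 = 5.92 Erlangs

5.92 Erlangs


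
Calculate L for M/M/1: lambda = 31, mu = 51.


rho = 31/51; L = rho/(1-rho) = 1.55

1.55


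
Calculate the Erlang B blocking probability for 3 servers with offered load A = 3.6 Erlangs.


B(N,A) = (A^N/N!) / sum(A^k/k!, k=0..N) with N=3, A=3.6 = 0.4124

0.4124


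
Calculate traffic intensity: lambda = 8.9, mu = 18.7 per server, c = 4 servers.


rho = lambda / (c * mu) = 8.9 / (4 * 18.7) = 0.119

0.119


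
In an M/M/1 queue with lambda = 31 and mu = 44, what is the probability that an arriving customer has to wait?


P(wait) = rho = lambda/mu = 31/44 = 0.7045

0.7045


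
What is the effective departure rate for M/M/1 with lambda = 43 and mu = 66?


For a stable queue (lambda < mu), throughput = lambda = 43 per hour

43 per hour


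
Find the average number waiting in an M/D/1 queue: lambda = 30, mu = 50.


M/D/1: Lq = rho^2 / (2*(1-rho)) where rho = 30/50; Lq = 0.45

0.45


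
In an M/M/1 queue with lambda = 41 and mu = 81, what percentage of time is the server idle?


Idle fraction = (1 - rho) * 100 = (1 - 41/81) * 100 = 49.4%

49.4%


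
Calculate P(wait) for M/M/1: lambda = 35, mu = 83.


P(wait) = rho = lambda/mu = 35/83 = 0.4217

0.4217


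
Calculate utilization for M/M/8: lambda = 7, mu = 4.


rho = lambda/(c*mu) = 7/(8*4) = 0.2188

0.2188


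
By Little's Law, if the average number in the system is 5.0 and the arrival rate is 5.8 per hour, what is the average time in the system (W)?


W = L / lambda = 5.0 / 5.8 = 0.8621 hours

0.8621 hours


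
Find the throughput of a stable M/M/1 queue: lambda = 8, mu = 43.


For a stable queue (lambda < mu), throughput = lambda = 8 per hour

8 per hour


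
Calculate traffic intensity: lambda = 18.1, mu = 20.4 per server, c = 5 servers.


rho = lambda / (c * mu) = 18.1 / (5 * 20.4) = 0.1775

0.1775


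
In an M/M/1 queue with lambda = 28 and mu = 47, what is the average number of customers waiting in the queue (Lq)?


rho = 28/47; Lq = rho^2/(1-rho) = 0.88

0.88


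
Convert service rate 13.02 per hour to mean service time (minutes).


Mean service time = 60/mu = 60/13.02 = 4.61 minutes

4.61 minutes


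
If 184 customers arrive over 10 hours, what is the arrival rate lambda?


lambda = total arrivals / time = 184 / 10 = 18.4 per hour

18.4 per hour


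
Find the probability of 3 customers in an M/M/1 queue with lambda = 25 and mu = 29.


rho = 25/29; P(n) = (1-rho)*rho^n = (1-25/29)*(25/29)^3 = 0.0884

0.0884


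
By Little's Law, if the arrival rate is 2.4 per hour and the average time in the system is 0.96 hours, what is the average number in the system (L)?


L = lambda * W = 2.4 * 0.96 = 2.3

2.3


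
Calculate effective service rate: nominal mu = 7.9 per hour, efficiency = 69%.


Effective rate = mu * efficiency = 7.9 * 0.69 = 5.45 per hour

5.45 per hour


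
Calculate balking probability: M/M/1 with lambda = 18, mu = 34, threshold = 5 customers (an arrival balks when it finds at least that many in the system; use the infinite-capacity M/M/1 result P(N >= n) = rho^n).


P(N >= 5) = rho^5 = (18/34)^5 = 0.0416

0.0416


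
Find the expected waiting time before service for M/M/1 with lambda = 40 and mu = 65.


rho = 40/65; Wq = rho/(mu - lambda) = 0.0246 hours

0.0246 hours


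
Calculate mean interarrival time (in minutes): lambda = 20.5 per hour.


Mean interarrival time = 60/lambda = 60/20.5 = 2.93 minutes

2.93 minutes


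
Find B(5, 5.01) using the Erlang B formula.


B(N,A) = (A^N/N!) / sum(A^k/k!, k=0..N) with N=5, A=5.01 = 0.2857

0.2857


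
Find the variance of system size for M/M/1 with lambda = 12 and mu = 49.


rho = 12/49; Var(N) = rho/(1-rho)^2 = 0.43

0.43


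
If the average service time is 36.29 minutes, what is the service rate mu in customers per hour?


mu = 60 / avg_service_time = 60 / 36.29 = 1.65 per hour

1.65 per hour


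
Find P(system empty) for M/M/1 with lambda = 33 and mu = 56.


P0 = 1 - rho = 1 - 33/56 = 0.4107

0.4107


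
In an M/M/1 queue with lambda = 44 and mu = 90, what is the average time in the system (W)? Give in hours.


W = 1/(mu - lambda) = 1/(90 - 44) = 0.0217 hours

0.0217 hours


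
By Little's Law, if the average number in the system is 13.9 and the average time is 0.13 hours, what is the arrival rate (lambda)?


lambda = L / W = 13.9 / 0.13 = 106.92 per hour

106.92 per hour


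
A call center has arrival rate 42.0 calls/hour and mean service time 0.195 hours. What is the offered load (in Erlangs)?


Offered load a = lambda * E[S] = 42.0 * 0.195 = 8.19 Erlangs

8.19 Erlangs


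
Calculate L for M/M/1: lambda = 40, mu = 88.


rho = 40/88; L = rho/(1-rho) = 0.83

0.83


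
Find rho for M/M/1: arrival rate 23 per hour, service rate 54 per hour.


rho = lambda/mu = 23/54 = 0.4259

0.4259


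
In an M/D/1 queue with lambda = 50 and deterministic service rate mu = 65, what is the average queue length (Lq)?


M/D/1: Lq = rho^2 / (2*(1-rho)) where rho = 50/65; Lq = 1.28

1.28


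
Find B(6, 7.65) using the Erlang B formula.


B(N,A) = (A^N/N!) / sum(A^k/k!, k=0..N) with N=6, A=7.65 = 0.3702

0.3702


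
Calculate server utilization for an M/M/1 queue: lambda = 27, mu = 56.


rho = lambda/mu = 27/56 = 0.4821

0.4821


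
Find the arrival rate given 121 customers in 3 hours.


lambda = total arrivals / time = 121 / 3 = 40.33 per hour

40.33 per hour


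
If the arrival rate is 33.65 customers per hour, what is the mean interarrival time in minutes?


Mean interarrival time = 60/lambda = 60/33.65 = 1.78 minutes

1.78 minutes


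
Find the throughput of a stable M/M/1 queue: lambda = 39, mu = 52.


For a stable queue (lambda < mu), throughput = lambda = 39 per hour

39 per hour


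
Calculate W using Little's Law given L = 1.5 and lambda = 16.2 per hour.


W = L / lambda = 1.5 / 16.2 = 0.0926 hours

0.0926 hours


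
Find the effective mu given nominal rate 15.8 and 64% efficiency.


Effective rate = mu * efficiency = 15.8 * 0.64 = 10.11 per hour

10.11 per hour


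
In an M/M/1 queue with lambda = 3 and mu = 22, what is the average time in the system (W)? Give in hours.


W = 1/(mu - lambda) = 1/(22 - 3) = 0.0526 hours

0.0526 hours


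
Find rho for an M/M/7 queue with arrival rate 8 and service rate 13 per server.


rho = lambda/(c*mu) = 8/(7*13) = 0.0879

0.0879


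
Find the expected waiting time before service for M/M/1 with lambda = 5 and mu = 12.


rho = 5/12; Wq = rho/(mu - lambda) = 0.0595 hours

0.0595 hours


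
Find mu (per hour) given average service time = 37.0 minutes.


mu = 60 / avg_service_time = 60 / 37.0 = 1.62 per hour

1.62 per hour


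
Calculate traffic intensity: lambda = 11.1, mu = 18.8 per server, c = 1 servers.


rho = lambda / (c * mu) = 11.1 / (1 * 18.8) = 0.5904

0.5904


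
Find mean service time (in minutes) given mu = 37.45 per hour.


Mean service time = 60/mu = 60/37.45 = 1.6 minutes

1.6 minutes


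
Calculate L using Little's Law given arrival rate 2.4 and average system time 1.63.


L = lambda * W = 2.4 * 1.63 = 3.91

3.91


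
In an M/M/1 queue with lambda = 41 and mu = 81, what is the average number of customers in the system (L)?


rho = 41/81; L = rho/(1-rho) = 1.03

1.03


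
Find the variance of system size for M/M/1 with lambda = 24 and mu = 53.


rho = 24/53; Var(N) = rho/(1-rho)^2 = 1.51

1.51


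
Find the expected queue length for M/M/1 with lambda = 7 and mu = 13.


rho = 7/13; Lq = rho^2/(1-rho) = 0.63

0.63


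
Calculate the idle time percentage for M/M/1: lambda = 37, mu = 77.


Idle fraction = (1 - rho) * 100 = (1 - 37/77) * 100 = 51.9%

51.9%


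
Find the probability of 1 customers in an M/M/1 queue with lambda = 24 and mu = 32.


rho = 24/32; P(n) = (1-rho)*rho^n = (1-24/32)*(24/32)^1 = 0.1875

0.1875


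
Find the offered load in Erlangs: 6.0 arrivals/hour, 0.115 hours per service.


Offered load a = lambda * E[S] = 6.0 * 0.115 = 0.69 Erlangs

0.69 Erlangs


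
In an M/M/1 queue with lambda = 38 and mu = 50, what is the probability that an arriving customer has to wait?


P(wait) = rho = lambda/mu = 38/50 = 0.76

0.76


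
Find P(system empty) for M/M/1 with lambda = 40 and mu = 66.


P0 = 1 - rho = 1 - 40/66 = 0.3939

0.3939


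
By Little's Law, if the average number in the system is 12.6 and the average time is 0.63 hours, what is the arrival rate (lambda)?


lambda = L / W = 12.6 / 0.63 = 20.0 per hour

20.0 per hour


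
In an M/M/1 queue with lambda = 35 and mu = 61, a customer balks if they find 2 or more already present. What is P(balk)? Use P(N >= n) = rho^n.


P(N >= 2) = rho^2 = (35/61)^2 = 0.3292

0.3292


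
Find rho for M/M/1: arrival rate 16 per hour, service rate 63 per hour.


rho = lambda/mu = 16/63 = 0.254

0.254


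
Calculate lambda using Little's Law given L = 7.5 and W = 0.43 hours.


lambda = L / W = 7.5 / 0.43 = 17.44 per hour

17.44 per hour


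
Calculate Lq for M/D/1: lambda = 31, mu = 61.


M/D/1: Lq = rho^2 / (2*(1-rho)) where rho = 31/61; Lq = 0.26

0.26


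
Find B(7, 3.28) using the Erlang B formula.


B(N,A) = (A^N/N!) / sum(A^k/k!, k=0..N) with N=7, A=3.28 = 0.0311

0.0311


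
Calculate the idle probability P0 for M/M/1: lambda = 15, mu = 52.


P0 = 1 - rho = 1 - 15/52 = 0.7115

0.7115


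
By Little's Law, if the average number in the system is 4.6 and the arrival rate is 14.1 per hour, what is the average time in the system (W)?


W = L / lambda = 4.6 / 14.1 = 0.3262 hours

0.3262 hours


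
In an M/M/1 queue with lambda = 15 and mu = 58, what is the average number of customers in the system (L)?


rho = 15/58; L = rho/(1-rho) = 0.35

0.35


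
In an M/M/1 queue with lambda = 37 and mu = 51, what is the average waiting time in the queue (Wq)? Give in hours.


rho = 37/51; Wq = rho/(mu - lambda) = 0.0518 hours

0.0518 hours


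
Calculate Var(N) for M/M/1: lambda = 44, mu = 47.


rho = 44/47; Var(N) = rho/(1-rho)^2 = 229.78

229.78


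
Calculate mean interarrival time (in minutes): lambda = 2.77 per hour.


Mean interarrival time = 60/lambda = 60/2.77 = 21.66 minutes

21.66 minutes


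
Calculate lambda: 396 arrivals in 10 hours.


lambda = total arrivals / time = 396 / 10 = 39.6 per hour

39.6 per hour


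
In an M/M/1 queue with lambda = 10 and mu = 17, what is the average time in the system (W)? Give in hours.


W = 1/(mu - lambda) = 1/(17 - 10) = 0.1429 hours

0.1429 hours


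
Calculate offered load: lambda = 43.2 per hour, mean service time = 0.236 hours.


Offered load a = lambda * E[S] = 43.2 * 0.236 = 10.2 Erlangs

10.2 Erlangs


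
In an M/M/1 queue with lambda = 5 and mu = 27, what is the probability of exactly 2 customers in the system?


rho = 5/27; P(n) = (1-rho)*rho^n = (1-5/27)*(5/27)^2 = 0.0279

0.0279


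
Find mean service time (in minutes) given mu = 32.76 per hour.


Mean service time = 60/mu = 60/32.76 = 1.83 minutes

1.83 minutes


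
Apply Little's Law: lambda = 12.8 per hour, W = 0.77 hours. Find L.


L = lambda * W = 12.8 * 0.77 = 9.86

9.86


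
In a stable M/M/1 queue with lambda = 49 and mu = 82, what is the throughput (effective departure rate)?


For a stable queue (lambda < mu), throughput = lambda = 49 per hour

49 per hour


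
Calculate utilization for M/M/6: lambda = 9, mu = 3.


rho = lambda/(c*mu) = 9/(6*3) = 0.5

0.5


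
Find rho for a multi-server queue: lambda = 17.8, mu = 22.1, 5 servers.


rho = lambda / (c * mu) = 17.8 / (5 * 22.1) = 0.1611

0.1611


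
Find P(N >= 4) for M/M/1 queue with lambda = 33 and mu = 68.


P(N >= 4) = rho^4 = (33/68)^4 = 0.0555

0.0555


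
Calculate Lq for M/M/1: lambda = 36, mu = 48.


rho = 36/48; Lq = rho^2/(1-rho) = 2.25

2.25


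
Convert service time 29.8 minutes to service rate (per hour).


mu = 60 / avg_service_time = 60 / 29.8 = 2.01 per hour

2.01 per hour


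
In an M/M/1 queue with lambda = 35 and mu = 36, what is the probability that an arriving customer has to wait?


P(wait) = rho = lambda/mu = 35/36 = 0.9722

0.9722


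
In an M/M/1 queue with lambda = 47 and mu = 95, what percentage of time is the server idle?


Idle fraction = (1 - rho) * 100 = (1 - 47/95) * 100 = 50.5%

50.5%


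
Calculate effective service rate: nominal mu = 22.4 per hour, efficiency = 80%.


Effective rate = mu * efficiency = 22.4 * 0.8 = 17.92 per hour

17.92 per hour


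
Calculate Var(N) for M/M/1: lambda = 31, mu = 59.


rho = 31/59; Var(N) = rho/(1-rho)^2 = 2.33

2.33


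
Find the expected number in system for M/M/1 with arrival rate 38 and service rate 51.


rho = 38/51; L = rho/(1-rho) = 2.92

2.92


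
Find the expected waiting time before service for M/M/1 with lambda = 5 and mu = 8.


rho = 5/8; Wq = rho/(mu - lambda) = 0.2083 hours

0.2083 hours


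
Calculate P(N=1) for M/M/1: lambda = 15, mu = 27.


rho = 15/27; P(n) = (1-rho)*rho^n = (1-15/27)*(15/27)^1 = 0.2469

0.2469


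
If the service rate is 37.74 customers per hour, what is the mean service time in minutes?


Mean service time = 60/mu = 60/37.74 = 1.59 minutes

1.59 minutes


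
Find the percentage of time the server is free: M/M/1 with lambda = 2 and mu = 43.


Idle fraction = (1 - rho) * 100 = (1 - 2/43) * 100 = 95.3%

95.3%


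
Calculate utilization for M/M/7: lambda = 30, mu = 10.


rho = lambda/(c*mu) = 30/(7*10) = 0.4286

0.4286


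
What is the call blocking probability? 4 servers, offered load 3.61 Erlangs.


B(N,A) = (A^N/N!) / sum(A^k/k!, k=0..N) with N=4, A=3.61 = 0.2717

0.2717


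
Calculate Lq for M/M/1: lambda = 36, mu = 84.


rho = 36/84; Lq = rho^2/(1-rho) = 0.32

0.32


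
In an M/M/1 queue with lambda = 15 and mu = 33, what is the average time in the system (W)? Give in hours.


W = 1/(mu - lambda) = 1/(33 - 15) = 0.0556 hours

0.0556 hours


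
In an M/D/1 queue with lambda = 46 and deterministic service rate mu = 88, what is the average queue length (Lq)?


M/D/1: Lq = rho^2 / (2*(1-rho)) where rho = 46/88; Lq = 0.29

0.29


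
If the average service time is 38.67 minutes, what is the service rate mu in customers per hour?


mu = 60 / avg_service_time = 60 / 38.67 = 1.55 per hour

1.55 per hour


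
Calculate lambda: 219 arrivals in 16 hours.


lambda = total arrivals / time = 219 / 16 = 13.69 per hour

13.69 per hour


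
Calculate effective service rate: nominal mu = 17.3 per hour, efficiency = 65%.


Effective rate = mu * efficiency = 17.3 * 0.65 = 11.25 per hour

11.25 per hour


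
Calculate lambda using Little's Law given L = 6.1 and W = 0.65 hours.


lambda = L / W = 6.1 / 0.65 = 9.38 per hour

9.38 per hour


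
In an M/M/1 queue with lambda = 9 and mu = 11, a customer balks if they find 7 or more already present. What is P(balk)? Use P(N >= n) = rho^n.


P(N >= 7) = rho^7 = (9/11)^7 = 0.2454

0.2454


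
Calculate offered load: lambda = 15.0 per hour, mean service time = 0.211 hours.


Offered load a = lambda * E[S] = 15.0 * 0.211 = 3.17 Erlangs

3.17 Erlangs


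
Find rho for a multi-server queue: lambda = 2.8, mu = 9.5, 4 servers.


rho = lambda / (c * mu) = 2.8 / (4 * 9.5) = 0.0737

0.0737


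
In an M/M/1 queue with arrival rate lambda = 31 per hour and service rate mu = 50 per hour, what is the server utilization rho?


rho = lambda/mu = 31/50 = 0.62

0.62


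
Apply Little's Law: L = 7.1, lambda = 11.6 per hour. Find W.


W = L / lambda = 7.1 / 11.6 = 0.6121 hours

0.6121 hours


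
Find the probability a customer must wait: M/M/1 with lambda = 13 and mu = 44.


P(wait) = rho = lambda/mu = 13/44 = 0.2955

0.2955


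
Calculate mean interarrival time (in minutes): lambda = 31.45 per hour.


Mean interarrival time = 60/lambda = 60/31.45 = 1.91 minutes

1.91 minutes


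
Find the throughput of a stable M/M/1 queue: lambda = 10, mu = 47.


For a stable queue (lambda < mu), throughput = lambda = 10 per hour

10 per hour


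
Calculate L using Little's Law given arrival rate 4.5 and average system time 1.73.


L = lambda * W = 4.5 * 1.73 = 7.79

7.79


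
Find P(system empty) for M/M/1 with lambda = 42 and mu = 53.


P0 = 1 - rho = 1 - 42/53 = 0.2075

0.2075


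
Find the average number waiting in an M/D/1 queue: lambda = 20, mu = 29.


M/D/1: Lq = rho^2 / (2*(1-rho)) where rho = 20/29; Lq = 0.77

0.77


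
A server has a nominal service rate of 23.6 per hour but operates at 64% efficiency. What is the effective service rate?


Effective rate = mu * efficiency = 23.6 * 0.64 = 15.1 per hour

15.1 per hour
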